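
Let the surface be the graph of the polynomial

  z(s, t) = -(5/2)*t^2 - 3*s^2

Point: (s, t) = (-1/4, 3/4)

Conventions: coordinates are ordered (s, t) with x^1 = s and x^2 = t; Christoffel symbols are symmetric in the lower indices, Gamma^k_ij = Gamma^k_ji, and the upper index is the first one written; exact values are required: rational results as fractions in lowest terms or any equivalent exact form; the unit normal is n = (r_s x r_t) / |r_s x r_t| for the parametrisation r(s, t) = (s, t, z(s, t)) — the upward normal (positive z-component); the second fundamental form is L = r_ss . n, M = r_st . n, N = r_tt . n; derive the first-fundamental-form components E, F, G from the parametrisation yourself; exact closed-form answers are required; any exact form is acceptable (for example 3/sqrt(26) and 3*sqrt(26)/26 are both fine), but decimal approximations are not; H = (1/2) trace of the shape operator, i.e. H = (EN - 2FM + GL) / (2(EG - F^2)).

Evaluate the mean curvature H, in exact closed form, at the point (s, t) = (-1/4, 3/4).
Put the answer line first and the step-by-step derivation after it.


Answer: H = -3412*sqrt(277)/76729

z_s = 3/2, z_t = -15/4, z_ss = -6, z_st = 0, z_tt = -5
E = 13/4, F = -45/8, G = 241/16; answer radicand W^2 = 277/16
unnormalised second-form numerators: l = -6, m = 0, n = -5; L = l/sqrt(277/16), and similarly M = m/sqrt(W^2), N = n/sqrt(W^2)
H = (E*n - 2*F*m + G*l) / (2*(EG - F^2)*sqrt(W^2)); E*n - 2*F*m + G*l = -853/8, EG - F^2 = 277/16, so H = (-853/277)/sqrt(277/16)


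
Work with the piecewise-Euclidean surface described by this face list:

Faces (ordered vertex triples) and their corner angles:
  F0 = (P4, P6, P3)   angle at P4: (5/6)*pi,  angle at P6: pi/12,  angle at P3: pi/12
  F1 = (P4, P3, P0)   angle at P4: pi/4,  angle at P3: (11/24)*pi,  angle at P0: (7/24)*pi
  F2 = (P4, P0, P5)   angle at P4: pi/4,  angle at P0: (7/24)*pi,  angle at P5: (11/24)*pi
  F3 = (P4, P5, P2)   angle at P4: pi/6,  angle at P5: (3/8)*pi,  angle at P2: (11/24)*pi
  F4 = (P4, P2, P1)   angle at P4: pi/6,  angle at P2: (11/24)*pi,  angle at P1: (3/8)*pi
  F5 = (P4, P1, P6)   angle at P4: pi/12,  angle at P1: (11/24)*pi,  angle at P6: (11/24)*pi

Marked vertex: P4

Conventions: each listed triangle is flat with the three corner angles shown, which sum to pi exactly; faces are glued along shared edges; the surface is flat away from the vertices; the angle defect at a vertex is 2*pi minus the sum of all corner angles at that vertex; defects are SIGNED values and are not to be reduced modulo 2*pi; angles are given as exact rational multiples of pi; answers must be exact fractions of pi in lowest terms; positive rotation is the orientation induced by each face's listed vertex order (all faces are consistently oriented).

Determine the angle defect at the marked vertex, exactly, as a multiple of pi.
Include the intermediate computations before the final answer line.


Sum of corner angles at P4: (7/4)*pi
defect = 2*pi - (7/4)*pi

Answer: defect(P4) = pi/4


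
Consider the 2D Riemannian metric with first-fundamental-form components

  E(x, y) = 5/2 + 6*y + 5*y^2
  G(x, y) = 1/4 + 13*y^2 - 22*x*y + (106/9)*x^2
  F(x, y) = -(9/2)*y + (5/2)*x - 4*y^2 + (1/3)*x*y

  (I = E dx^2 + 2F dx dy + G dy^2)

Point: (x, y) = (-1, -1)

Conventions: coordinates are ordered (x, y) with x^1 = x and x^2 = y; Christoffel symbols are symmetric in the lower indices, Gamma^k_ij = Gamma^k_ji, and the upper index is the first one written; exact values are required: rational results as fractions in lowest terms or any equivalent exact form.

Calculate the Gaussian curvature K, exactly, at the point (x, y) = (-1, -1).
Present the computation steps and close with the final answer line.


E = 3/2, F = -5/3, G = 109/36, EG - F^2 = 127/72 at the point
E_x = 0, E_y = -4, F_x = 13/6, F_y = 19/6, G_x = -14/9, G_y = -4
E_yy = 10, F_xy = 1/3, G_xx = 212/9
Compute both Brioschi determinants and normalise by (EG - F^2)^2.
M1 = [[-E_yy/2 + F_xy - G_xx/2, E_x/2, F_x - E_y/2], [F_y - G_x/2, E, F], [G_y/2, F, G]] = [[-148/9, 0, 25/6], [71/18, 3/2, -5/3], [-2, -5/3, 109/36]]; det M1 = -4741/108
M2 = [[0, E_y/2, G_x/2], [E_y/2, E, F], [G_x/2, F, G]] = [[0, -2, -7/9], [-2, 3/2, -5/3], [-7/9, -5/3, 109/36]]; det M2 = -983/54
det M1 - det M2 = -925/36; K = -925/36 / (127/72)^2 = -133200/16129

Answer: K = -133200/16129


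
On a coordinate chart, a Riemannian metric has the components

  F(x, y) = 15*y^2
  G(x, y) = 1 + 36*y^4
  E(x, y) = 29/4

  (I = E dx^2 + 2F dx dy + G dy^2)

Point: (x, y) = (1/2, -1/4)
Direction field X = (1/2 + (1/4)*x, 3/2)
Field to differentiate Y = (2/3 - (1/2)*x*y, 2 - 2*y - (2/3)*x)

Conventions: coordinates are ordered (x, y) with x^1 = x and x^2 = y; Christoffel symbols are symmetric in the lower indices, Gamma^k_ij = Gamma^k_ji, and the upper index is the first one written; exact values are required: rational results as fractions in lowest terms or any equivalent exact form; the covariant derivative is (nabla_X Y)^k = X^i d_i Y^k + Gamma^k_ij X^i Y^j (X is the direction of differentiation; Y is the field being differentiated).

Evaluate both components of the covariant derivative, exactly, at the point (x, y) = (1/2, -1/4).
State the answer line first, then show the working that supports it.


Answer: (nabla_X Y)^x = -108827/30272, (nabla_X Y)^y = -22201/5676

E = 29/4, F = 15/16, G = 73/64 at the point
E_x = 0, E_y = 0, F_x = 0, F_y = -15/2, G_x = 0, G_y = -9/4
EG - F^2 = 473/64;  g^inv = (64/473) * [[73/64, -15/16], [-15/16, 29/4]]
first-kind symbols [ij,l] = (1/2)(d_i g_jl + d_j g_il - d_l g_ij): [xx,x] = E_x/2 = 0, [xx,y] = F_x - E_y/2 = 0, [xy,x] = E_y/2 = 0, [xy,y] = G_x/2 = 0, [yy,x] = F_y - G_x/2 = -15/2, [yy,y] = G_y/2 = -9/8
Gamma^x_ij = (G*[ij,x] - F*[ij,y])/(EG - F^2), Gamma^y_ij = (E*[ij,y] - F*[ij,x])/(EG - F^2)
Gamma_xxx = 0, Gamma_xxy = 0, Gamma_xyy = -480/473, Gamma_yxx = 0, Gamma_yxy = 0, Gamma_yyy = -72/473
X = (5/8, 3/2), Y = (35/48, 13/6) at the point


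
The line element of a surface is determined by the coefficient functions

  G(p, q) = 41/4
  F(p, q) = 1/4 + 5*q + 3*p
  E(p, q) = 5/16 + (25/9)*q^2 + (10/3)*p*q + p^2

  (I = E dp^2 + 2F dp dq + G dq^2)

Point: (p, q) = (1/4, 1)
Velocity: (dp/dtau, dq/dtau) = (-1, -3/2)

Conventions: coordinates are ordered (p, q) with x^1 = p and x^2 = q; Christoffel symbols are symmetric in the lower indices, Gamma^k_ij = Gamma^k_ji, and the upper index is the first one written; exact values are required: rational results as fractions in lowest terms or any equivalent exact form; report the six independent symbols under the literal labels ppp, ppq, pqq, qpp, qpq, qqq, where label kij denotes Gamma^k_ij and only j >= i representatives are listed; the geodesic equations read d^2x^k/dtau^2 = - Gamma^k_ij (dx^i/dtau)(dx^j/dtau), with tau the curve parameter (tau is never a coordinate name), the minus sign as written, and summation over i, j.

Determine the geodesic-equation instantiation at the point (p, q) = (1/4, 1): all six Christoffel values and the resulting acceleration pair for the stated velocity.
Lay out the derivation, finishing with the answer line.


E = 287/72, F = 6, G = 41/4 at the point
E_p = 23/6, E_q = 115/18, F_p = 3, F_q = 5, G_p = 0, G_q = 0
EG - F^2 = 1399/288;  g^inv = (288/1399) * [[41/4, -6], [-6, 287/72]]
first-kind symbols [ij,l] = (1/2)(d_i g_jl + d_j g_il - d_l g_ij): [pp,p] = E_p/2 = 23/12, [pp,q] = F_p - E_q/2 = -7/36, [pq,p] = E_q/2 = 115/36, [pq,q] = G_p/2 = 0, [qq,p] = F_q - G_p/2 = 5, [qq,q] = G_q/2 = 0
Gamma^p_ij = (G*[ij,p] - F*[ij,q])/(EG - F^2), Gamma^q_ij = (E*[ij,q] - F*[ij,p])/(EG - F^2)
Gamma_ppp = 5994/1399, Gamma_ppq = 9430/1399, Gamma_pqq = 14760/1399, Gamma_qpp = -31817/12591, Gamma_qpq = -5520/1399, Gamma_qqq = -8640/1399
d^2p/dtau^2 = -(Gamma_ppp*(-1)^2 + 2*Gamma_ppq*(-1)*(-3/2) + Gamma_pqq*(-3/2)^2) = -67494/1399
d^2q/dtau^2 = -(Gamma_qpp*(-1)^2 + 2*Gamma_qpq*(-1)*(-3/2) + Gamma_qqq*(-3/2)^2) = 355817/12591

Answer: Gamma_ppp = 5994/1399, Gamma_ppq = 9430/1399, Gamma_pqq = 14760/1399, Gamma_qpp = -31817/12591, Gamma_qpq = -5520/1399, Gamma_qqq = -8640/1399; accelerations (d^2p/dtau^2, d^2q/dtau^2) = (-67494/1399, 355817/12591)


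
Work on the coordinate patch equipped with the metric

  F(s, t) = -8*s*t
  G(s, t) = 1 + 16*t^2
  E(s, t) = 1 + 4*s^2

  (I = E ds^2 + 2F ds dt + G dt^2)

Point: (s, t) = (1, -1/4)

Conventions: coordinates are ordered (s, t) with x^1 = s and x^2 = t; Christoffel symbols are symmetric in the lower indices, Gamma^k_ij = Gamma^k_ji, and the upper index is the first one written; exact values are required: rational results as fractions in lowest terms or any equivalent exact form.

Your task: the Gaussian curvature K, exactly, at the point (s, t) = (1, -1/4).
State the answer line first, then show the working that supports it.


Answer: K = -2/9

E = 5, F = 2, G = 2, EG - F^2 = 6 at the point
E_s = 8, E_t = 0, F_s = 2, F_t = -8, G_s = 0, G_t = -8
E_tt = 0, F_st = -8, G_ss = 0
By Brioschi, K is (det M1 - det M2) divided by (EG - F^2) squared.
M1 = [[-E_tt/2 + F_st - G_ss/2, E_s/2, F_s - E_t/2], [F_t - G_s/2, E, F], [G_t/2, F, G]] = [[-8, 4, 2], [-8, 5, 2], [-4, 2, 2]]; det M1 = -8
M2 = [[0, E_t/2, G_s/2], [E_t/2, E, F], [G_s/2, F, G]] = [[0, 0, 0], [0, 5, 2], [0, 2, 2]]; det M2 = 0
det M1 - det M2 = -8; K = -8 / (6)^2 = -2/9


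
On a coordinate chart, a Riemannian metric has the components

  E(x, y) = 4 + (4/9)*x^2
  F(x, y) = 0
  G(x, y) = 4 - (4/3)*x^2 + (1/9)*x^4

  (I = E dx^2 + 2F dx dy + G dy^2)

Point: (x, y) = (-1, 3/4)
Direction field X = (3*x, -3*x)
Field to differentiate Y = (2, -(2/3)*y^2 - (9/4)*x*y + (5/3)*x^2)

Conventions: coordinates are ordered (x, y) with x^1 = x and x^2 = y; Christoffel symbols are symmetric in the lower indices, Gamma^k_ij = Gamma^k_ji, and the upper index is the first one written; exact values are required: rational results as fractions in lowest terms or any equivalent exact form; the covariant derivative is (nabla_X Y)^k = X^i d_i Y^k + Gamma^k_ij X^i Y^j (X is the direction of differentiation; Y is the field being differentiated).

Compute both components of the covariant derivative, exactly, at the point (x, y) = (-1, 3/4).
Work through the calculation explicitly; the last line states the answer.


E = 40/9, F = 0, G = 25/9 at the point
E_x = -8/9, E_y = 0, F_x = 0, F_y = 0, G_x = 20/9, G_y = 0
EG - F^2 = 1000/81;  g^inv = (81/1000) * [[25/9, 0], [0, 40/9]]
first-kind symbols [ij,l] = (1/2)(d_i g_jl + d_j g_il - d_l g_ij): [xx,x] = E_x/2 = -4/9, [xx,y] = F_x - E_y/2 = 0, [xy,x] = E_y/2 = 0, [xy,y] = G_x/2 = 10/9, [yy,x] = F_y - G_x/2 = -10/9, [yy,y] = G_y/2 = 0
Gamma^x_ij = (G*[ij,x] - F*[ij,y])/(EG - F^2), Gamma^y_ij = (E*[ij,y] - F*[ij,x])/(EG - F^2)
Gamma_xxx = -1/10, Gamma_xxy = 0, Gamma_xyy = -1/4, Gamma_yxx = 0, Gamma_yxy = 2/5, Gamma_yyy = 0
X = (-3, 3), Y = (2, 143/48) at the point

Answer: (nabla_X Y)^x = -523/320, (nabla_X Y)^y = 1411/80


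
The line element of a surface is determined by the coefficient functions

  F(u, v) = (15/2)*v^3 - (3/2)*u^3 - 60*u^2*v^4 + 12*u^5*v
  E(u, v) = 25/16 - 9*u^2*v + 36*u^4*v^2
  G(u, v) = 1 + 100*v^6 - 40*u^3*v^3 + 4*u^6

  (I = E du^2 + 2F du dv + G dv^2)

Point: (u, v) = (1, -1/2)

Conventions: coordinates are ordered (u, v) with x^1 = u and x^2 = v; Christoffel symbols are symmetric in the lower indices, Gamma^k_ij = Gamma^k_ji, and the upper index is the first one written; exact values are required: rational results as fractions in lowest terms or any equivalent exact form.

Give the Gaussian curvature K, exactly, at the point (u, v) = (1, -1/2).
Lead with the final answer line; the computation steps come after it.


Answer: K = 576/42025

E = 241/16, F = -195/16, G = 185/16, EG - F^2 = 205/8 at the point
E_u = 45, E_v = -45, F_u = -42, F_v = 381/8, G_u = 39, G_v = -195/4
E_vv = 72, F_uv = 120, G_uu = 150
Evaluate Brioschi's two determinant matrices M1, M2 and divide by (EG - F^2)^2.
M1 = [[-E_vv/2 + F_uv - G_uu/2, E_u/2, F_u - E_v/2], [F_v - G_u/2, E, F], [G_v/2, F, G]] = [[9, 45/2, -39/2], [225/8, 241/16, -195/16], [-195/8, -195/16, 185/16]]; det M1 = -1755/2
M2 = [[0, E_v/2, G_u/2], [E_v/2, E, F], [G_u/2, F, G]] = [[0, -45/2, 39/2], [-45/2, 241/16, -195/16], [39/2, -195/16, 185/16]]; det M2 = -1773/2
det M1 - det M2 = 9; K = 9 / (205/8)^2 = 576/42025


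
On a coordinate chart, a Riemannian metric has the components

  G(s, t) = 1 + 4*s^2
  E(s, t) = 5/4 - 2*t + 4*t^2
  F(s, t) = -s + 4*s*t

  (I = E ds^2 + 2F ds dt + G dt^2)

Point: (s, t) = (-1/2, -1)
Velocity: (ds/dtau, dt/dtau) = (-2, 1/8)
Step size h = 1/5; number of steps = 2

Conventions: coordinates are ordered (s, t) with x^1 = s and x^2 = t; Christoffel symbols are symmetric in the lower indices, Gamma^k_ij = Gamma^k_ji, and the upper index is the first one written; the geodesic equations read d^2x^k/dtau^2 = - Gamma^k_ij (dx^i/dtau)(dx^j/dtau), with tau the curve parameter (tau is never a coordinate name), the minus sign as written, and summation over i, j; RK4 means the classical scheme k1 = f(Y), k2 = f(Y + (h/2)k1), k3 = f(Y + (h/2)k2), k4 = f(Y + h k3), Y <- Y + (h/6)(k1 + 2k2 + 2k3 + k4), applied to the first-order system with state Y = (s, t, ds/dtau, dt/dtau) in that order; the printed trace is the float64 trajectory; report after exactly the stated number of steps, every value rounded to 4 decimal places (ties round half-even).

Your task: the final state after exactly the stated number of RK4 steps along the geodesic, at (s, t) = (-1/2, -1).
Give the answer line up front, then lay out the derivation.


Answer: s = -1.3184, t = -0.9608, ds/dtau = -2.0782, dt/dtau = 0.0718

f(Y) = (ds/dtau, dt/dtau, -Gamma^s_ij Y'^i Y'^j, -Gamma^t_ij Y'^i Y'^j) with the Gammas evaluated at the stage position; h = 0.200000; intermediate values shown to 6 dp
step 0: s = -0.5000, t = -1.0000, ds/dtau = -2.0000, dt/dtau = 0.1250
step 1:
  k1: at (s, t) = (-0.500000, -1.000000), (ds/dtau, dt/dtau) = (-2.000000, 0.125000); Gamma_sss = 0.000000, Gamma_sst = -0.606061, Gamma_stt = 0.000000, Gamma_tss = 0.000000, Gamma_tst = -0.242424, Gamma_ttt = 0.000000; k1 = (-2.000000, 0.125000, -0.303030, -0.121212)
  k2: at (s, t) = (-0.700000, -0.987500), (ds/dtau, dt/dtau) = (-2.030303, 0.112879); Gamma_sss = 0.000000, Gamma_sst = -0.544817, Gamma_stt = 0.000000, Gamma_tss = 0.000000, Gamma_tst = -0.308179, Gamma_ttt = 0.000000; k2 = (-2.030303, 0.112879, -0.249720, -0.141256)
  k3: at (s, t) = (-0.703030, -0.988712), (ds/dtau, dt/dtau) = (-2.024972, 0.110874); Gamma_sss = 0.000000, Gamma_sst = -0.543614, Gamma_stt = 0.000000, Gamma_tss = 0.000000, Gamma_tst = -0.308528, Gamma_ttt = 0.000000; k3 = (-2.024972, 0.110874, -0.244102, -0.138540)
  k4: at (s, t) = (-0.904994, -0.977825), (ds/dtau, dt/dtau) = (-2.048820, 0.097292); Gamma_sss = 0.000000, Gamma_sst = -0.476535, Gamma_stt = 0.000000, Gamma_tss = 0.000000, Gamma_tst = -0.351240, Gamma_ttt = 0.000000; k4 = (-2.048820, 0.097292, -0.189979, -0.140028)
  Y <- Y + (h/6)(k1 + 2k2 + 2k3 + k4): s = -0.9053, t = -0.9777, ds/dtau = -2.0494, dt/dtau = 0.0976
step 2:
  k1: at (s, t) = (-0.905312, -0.977673), (ds/dtau, dt/dtau) = (-2.049355, 0.097639); Gamma_sss = 0.000000, Gamma_sst = -0.476438, Gamma_stt = 0.000000, Gamma_tss = 0.000000, Gamma_tst = -0.351336, Gamma_ttt = 0.000000; k1 = (-2.049355, 0.097639, -0.190668, -0.140602)
  k2: at (s, t) = (-1.110248, -0.967909), (ds/dtau, dt/dtau) = (-2.068422, 0.083579); Gamma_sss = 0.000000, Gamma_sst = -0.410630, Gamma_stt = 0.000000, Gamma_tss = 0.000000, Gamma_tst = -0.374331, Gamma_ttt = 0.000000; k2 = (-2.068422, 0.083579, -0.141976, -0.129426)
  k3: at (s, t) = (-1.112155, -0.969316), (ds/dtau, dt/dtau) = (-2.063553, 0.084696); Gamma_sss = 0.000000, Gamma_sst = -0.410044, Gamma_stt = 0.000000, Gamma_tss = 0.000000, Gamma_tst = -0.374007, Gamma_ttt = 0.000000; k3 = (-2.063553, 0.084696, -0.143331, -0.130735)
  k4: at (s, t) = (-1.318023, -0.960734), (ds/dtau, dt/dtau) = (-2.078021, 0.071492); Gamma_sss = 0.000000, Gamma_sst = -0.350626, Gamma_stt = 0.000000, Gamma_tss = 0.000000, Gamma_tst = -0.381697, Gamma_ttt = 0.000000; k4 = (-2.078021, 0.071492, -0.104179, -0.113411)
  Y <- Y + (h/6)(k1 + 2k2 + 2k3 + k4): s = -1.3184, t = -0.9608, ds/dtau = -2.0782, dt/dtau = 0.0718


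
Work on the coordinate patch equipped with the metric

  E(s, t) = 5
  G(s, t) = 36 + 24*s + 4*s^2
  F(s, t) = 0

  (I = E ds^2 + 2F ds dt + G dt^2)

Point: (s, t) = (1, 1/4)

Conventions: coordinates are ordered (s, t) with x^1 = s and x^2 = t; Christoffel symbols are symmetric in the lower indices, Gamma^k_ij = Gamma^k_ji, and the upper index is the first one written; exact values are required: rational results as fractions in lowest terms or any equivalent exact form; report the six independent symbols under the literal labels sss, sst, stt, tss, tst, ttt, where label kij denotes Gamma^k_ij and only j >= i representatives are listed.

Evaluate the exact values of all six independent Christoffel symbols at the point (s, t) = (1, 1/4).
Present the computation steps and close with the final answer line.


E = 5, F = 0, G = 64 at the point
E_s = 0, E_t = 0, F_s = 0, F_t = 0, G_s = 32, G_t = 0
EG - F^2 = 320;  g^inv = (1/320) * [[64, 0], [0, 5]]
first-kind symbols [ij,l] = (1/2)(d_i g_jl + d_j g_il - d_l g_ij): [ss,s] = E_s/2 = 0, [ss,t] = F_s - E_t/2 = 0, [st,s] = E_t/2 = 0, [st,t] = G_s/2 = 16, [tt,s] = F_t - G_s/2 = -16, [tt,t] = G_t/2 = 0
Gamma^s_ij = (G*[ij,s] - F*[ij,t])/(EG - F^2), Gamma^t_ij = (E*[ij,t] - F*[ij,s])/(EG - F^2)

Answer: Gamma_sss = 0, Gamma_sst = 0, Gamma_stt = -16/5, Gamma_tss = 0, Gamma_tst = 1/4, Gamma_ttt = 0


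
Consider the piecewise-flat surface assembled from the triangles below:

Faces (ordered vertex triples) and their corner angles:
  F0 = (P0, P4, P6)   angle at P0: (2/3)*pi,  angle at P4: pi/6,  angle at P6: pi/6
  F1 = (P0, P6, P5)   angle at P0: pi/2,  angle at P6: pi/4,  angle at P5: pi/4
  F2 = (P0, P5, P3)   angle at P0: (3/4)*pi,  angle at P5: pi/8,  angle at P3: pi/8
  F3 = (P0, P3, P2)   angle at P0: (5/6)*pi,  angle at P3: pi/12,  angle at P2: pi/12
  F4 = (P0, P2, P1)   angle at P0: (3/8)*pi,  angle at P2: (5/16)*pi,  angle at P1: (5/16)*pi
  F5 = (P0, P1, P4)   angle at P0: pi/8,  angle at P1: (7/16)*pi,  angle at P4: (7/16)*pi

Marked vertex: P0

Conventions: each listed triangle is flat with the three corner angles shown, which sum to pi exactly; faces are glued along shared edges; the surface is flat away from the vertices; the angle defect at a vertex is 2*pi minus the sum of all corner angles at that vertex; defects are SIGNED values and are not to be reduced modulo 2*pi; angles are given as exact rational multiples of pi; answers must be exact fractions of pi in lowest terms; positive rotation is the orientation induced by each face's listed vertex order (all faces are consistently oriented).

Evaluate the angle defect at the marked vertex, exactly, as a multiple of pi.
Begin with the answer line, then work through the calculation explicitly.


Answer: defect(P0) = (-5/4)*pi

Sum of corner angles at P0: (13/4)*pi
defect = 2*pi - (13/4)*pi


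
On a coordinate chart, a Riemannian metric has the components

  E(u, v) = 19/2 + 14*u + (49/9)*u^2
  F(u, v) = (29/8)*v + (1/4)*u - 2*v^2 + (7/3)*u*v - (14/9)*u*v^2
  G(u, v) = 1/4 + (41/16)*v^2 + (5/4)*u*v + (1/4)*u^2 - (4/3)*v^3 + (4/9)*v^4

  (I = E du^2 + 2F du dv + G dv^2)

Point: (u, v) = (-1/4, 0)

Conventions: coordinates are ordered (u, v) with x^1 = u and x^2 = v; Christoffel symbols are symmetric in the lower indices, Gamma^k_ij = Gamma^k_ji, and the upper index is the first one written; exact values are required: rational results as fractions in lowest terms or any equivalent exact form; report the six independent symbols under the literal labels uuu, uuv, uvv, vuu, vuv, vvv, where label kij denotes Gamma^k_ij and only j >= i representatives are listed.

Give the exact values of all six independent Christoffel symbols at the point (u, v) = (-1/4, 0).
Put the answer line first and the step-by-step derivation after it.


Answer: Gamma_uuu = 13948/15485, Gamma_uuv = -36/15485, Gamma_uvv = 7509/15485, Gamma_vuu = 17856/15485, Gamma_vuv = -3652/15485, Gamma_vvv = -7342/15485

E = 913/144, F = -1/16, G = 17/64 at the point
E_u = 203/18, E_v = 0, F_u = 1/4, F_v = 73/24, G_u = -1/8, G_v = -5/16
EG - F^2 = 15485/9216;  g^inv = (9216/15485) * [[17/64, 1/16], [1/16, 913/144]]
first-kind symbols [ij,l] = (1/2)(d_i g_jl + d_j g_il - d_l g_ij): [uu,u] = E_u/2 = 203/36, [uu,v] = F_u - E_v/2 = 1/4, [uv,u] = E_v/2 = 0, [uv,v] = G_u/2 = -1/16, [vv,u] = F_v - G_u/2 = 149/48, [vv,v] = G_v/2 = -5/32
Gamma^u_ij = (G*[ij,u] - F*[ij,v])/(EG - F^2), Gamma^v_ij = (E*[ij,v] - F*[ij,u])/(EG - F^2)


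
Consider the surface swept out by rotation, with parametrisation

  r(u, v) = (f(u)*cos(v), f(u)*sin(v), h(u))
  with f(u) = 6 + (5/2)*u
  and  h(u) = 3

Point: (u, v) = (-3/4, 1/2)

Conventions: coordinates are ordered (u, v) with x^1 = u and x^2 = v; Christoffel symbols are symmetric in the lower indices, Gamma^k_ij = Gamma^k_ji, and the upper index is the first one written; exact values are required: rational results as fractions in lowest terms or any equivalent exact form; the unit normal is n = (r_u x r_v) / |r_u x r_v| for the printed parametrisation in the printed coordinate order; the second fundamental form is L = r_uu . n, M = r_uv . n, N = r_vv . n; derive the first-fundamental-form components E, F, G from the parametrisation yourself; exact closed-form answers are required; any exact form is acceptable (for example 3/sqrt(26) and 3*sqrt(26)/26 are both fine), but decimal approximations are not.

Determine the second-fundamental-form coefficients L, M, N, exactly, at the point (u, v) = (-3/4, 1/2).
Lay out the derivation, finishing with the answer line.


f = 33/8, f' = 5/2, f'' = 0, h' = 0, h'' = 0
E = 25/4, F = 0, G = 1089/64; answer radicand W^2 = 25/4
unnormalised second-form numerators: l = 0, m = 0, n = 0; L = l/sqrt(25/4), and similarly M = m/sqrt(W^2), N = n/sqrt(W^2)

Answer: L = 0, M = 0, N = 0


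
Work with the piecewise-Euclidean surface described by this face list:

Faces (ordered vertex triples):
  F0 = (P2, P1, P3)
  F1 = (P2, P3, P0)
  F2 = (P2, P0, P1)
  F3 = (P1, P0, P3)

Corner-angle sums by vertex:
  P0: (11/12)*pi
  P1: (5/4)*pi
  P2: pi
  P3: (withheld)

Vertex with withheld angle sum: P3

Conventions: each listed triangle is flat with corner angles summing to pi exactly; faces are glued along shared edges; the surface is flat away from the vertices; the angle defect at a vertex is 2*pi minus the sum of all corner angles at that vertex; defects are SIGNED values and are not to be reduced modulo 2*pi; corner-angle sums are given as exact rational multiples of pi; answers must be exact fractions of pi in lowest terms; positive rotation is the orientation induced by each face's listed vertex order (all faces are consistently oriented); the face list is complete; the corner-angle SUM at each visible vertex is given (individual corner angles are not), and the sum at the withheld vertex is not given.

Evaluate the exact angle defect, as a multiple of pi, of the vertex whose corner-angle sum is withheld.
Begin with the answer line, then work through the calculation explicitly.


Answer: defect(P3) = (7/6)*pi

V = 4, E = 6, F = 4; chi = V - E + F = 2
Gauss-Bonnet: total defect = 2*pi*chi = 4*pi; visible defects sum to (17/6)*pi


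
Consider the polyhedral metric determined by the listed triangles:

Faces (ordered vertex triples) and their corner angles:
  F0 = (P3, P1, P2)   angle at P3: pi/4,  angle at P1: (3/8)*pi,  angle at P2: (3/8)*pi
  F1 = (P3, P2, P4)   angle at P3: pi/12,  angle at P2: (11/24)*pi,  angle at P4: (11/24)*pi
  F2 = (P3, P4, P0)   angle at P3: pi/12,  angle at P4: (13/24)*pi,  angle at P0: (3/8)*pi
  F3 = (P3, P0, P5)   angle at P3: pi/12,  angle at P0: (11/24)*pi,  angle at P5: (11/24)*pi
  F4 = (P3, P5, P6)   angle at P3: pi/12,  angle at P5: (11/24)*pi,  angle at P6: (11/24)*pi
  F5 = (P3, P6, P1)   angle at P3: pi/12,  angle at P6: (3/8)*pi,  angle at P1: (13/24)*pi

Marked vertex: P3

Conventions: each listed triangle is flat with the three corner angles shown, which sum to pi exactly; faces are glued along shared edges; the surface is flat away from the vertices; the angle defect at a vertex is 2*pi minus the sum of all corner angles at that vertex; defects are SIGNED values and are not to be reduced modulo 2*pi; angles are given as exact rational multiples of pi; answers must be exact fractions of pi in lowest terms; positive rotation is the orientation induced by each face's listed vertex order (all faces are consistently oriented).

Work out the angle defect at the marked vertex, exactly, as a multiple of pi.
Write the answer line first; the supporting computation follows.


Answer: defect(P3) = (4/3)*pi

Sum of corner angles at P3: (2/3)*pi
defect = 2*pi - (2/3)*pi


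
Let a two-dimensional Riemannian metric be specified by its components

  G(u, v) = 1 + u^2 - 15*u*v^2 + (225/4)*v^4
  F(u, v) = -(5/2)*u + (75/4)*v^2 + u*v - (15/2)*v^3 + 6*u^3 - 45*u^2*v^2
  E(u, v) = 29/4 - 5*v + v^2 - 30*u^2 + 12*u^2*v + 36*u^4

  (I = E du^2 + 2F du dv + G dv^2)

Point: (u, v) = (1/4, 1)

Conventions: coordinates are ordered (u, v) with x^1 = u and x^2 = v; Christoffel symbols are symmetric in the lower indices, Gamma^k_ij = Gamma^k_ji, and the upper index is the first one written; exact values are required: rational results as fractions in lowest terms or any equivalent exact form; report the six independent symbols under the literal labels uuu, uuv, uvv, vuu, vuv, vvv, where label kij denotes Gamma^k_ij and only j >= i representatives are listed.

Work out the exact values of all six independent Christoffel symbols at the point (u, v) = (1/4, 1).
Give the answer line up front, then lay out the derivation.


Answer: Gamma_uuu = -216/3509, Gamma_uuv = -72/3509, Gamma_uvv = 1080/3509, Gamma_vuu = -48/121, Gamma_vuv = -16/121, Gamma_vvv = 240/121

E = 145/64, F = 261/32, G = 857/16 at the point
E_u = -27/4, E_v = -9/4, F_u = -183/8, F_v = 77/8, G_u = -29/2, G_v = 435/2
EG - F^2 = 3509/64;  g^inv = (64/3509) * [[857/16, -261/32], [-261/32, 145/64]]
first-kind symbols [ij,l] = (1/2)(d_i g_jl + d_j g_il - d_l g_ij): [uu,u] = E_u/2 = -27/8, [uu,v] = F_u - E_v/2 = -87/4, [uv,u] = E_v/2 = -9/8, [uv,v] = G_u/2 = -29/4, [vv,u] = F_v - G_u/2 = 135/8, [vv,v] = G_v/2 = 435/4
Gamma^u_ij = (G*[ij,u] - F*[ij,v])/(EG - F^2), Gamma^v_ij = (E*[ij,v] - F*[ij,u])/(EG - F^2)


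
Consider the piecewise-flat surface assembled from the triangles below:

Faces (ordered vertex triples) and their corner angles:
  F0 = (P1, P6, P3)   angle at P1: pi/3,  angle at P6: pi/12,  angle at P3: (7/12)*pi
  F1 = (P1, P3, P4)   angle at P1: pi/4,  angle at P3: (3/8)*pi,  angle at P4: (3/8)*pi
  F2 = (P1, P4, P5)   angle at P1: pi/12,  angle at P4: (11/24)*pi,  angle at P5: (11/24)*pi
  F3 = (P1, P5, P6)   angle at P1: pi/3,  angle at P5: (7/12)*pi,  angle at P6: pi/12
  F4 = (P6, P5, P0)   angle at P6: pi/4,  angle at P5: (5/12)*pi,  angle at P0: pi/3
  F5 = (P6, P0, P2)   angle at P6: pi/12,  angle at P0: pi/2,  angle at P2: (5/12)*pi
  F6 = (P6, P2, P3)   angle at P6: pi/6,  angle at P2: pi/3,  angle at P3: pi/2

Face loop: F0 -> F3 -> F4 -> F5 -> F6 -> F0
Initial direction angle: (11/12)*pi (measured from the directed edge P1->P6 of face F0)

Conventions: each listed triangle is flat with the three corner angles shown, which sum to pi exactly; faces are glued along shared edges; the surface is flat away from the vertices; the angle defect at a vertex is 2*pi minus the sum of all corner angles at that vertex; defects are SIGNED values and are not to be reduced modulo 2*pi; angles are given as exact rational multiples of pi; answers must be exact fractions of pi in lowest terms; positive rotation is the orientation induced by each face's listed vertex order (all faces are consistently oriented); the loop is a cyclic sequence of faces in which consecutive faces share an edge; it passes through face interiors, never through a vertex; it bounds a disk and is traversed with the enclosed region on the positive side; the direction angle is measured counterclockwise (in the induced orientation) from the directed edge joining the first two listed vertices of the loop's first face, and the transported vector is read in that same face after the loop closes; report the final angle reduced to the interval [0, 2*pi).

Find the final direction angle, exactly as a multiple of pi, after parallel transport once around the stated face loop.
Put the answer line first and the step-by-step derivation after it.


Answer: final direction angle = pi/4

enclosed vertex P6: corner angles sum to (2/3)*pi, defect = 2*pi - (2/3)*pi = (4/3)*pi
final direction = starting direction + enclosed defect total, reduced mod 2*pi (induced orientation)
final angle = (11/12)*pi + (4/3)*pi = pi/4 (mod 2*pi)


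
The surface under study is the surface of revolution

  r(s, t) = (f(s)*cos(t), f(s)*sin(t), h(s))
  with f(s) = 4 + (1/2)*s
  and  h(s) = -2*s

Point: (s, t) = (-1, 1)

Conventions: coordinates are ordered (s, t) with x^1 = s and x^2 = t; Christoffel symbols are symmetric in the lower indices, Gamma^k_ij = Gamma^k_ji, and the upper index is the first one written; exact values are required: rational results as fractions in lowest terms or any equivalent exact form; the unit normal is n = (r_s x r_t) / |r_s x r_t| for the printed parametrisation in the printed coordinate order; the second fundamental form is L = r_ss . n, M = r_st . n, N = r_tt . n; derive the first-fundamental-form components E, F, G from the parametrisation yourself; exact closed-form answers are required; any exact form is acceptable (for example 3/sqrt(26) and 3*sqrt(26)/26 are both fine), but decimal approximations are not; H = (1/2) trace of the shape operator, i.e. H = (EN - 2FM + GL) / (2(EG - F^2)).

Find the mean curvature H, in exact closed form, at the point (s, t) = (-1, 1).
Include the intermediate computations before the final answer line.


f = 7/2, f' = 1/2, f'' = 0, h' = -2, h'' = 0
E = 17/4, F = 0, G = 49/4; answer radicand W^2 = 17/4
unnormalised second-form numerators: l = 0, m = 0, n = -7; L = l/sqrt(17/4), and similarly M = m/sqrt(W^2), N = n/sqrt(W^2)
H = (E*n - 2*F*m + G*l) / (2*(EG - F^2)*sqrt(W^2)); E*n - 2*F*m + G*l = -119/4, EG - F^2 = 833/16, so H = (-2/7)/sqrt(17/4)

Answer: H = -4*sqrt(17)/119


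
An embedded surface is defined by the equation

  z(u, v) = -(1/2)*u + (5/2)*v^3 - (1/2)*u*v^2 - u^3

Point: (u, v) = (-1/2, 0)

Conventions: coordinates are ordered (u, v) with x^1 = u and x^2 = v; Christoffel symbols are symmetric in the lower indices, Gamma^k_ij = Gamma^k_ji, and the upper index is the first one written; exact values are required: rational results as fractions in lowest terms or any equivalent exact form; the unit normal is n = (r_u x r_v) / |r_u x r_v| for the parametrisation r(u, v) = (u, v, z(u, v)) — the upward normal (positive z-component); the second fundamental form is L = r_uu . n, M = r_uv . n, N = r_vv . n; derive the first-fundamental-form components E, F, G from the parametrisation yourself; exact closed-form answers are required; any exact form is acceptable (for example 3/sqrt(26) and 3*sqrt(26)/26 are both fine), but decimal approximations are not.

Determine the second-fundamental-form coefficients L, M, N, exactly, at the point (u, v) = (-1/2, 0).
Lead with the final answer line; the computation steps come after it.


Answer: L = 12*sqrt(41)/41, M = 0, N = 2*sqrt(41)/41

z_u = -5/4, z_v = 0, z_uu = 3, z_uv = 0, z_vv = 1/2
E = 41/16, F = 0, G = 1; answer radicand W^2 = 41/16
unnormalised second-form numerators: l = 3, m = 0, n = 1/2; L = l/sqrt(41/16), and similarly M = m/sqrt(W^2), N = n/sqrt(W^2)


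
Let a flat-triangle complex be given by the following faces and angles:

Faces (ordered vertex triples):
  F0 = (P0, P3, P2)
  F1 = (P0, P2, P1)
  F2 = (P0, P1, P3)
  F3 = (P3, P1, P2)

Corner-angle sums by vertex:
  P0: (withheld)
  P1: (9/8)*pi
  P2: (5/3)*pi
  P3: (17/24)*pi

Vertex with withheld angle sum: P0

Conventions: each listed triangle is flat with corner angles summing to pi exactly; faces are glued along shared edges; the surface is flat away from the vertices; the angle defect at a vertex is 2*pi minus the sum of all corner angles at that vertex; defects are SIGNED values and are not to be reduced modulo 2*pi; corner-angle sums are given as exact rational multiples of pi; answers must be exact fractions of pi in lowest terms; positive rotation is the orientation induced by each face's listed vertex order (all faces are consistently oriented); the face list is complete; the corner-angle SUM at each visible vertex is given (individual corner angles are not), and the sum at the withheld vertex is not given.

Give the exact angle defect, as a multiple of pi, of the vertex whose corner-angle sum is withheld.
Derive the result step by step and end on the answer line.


V = 4, E = 6, F = 4; chi = V - E + F = 2
Gauss-Bonnet: total defect = 2*pi*chi = 4*pi; visible defects sum to (5/2)*pi

Answer: defect(P0) = (3/2)*pi


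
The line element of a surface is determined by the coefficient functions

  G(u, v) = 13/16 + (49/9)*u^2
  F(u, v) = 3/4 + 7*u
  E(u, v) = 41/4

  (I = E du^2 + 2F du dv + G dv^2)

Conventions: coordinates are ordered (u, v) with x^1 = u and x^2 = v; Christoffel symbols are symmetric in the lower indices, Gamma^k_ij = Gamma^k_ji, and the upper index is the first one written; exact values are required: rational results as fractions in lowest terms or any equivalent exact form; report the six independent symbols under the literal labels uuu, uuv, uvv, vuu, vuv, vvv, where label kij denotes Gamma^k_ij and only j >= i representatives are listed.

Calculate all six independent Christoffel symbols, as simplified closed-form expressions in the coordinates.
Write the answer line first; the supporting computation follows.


Answer: Gamma_uuu = (-4032*u - 432)/(560*u^2 - 864*u + 639), Gamma_uuv = (-3136*u^2 - 336*u)/(560*u^2 - 864*u + 639), Gamma_uvv = (-21952*u^3 - 3276*u)/(5040*u^2 - 7776*u + 5751), Gamma_vuu = 5904/(560*u^2 - 864*u + 639), Gamma_vuv = 4592*u/(560*u^2 - 864*u + 639), Gamma_vvv = (3136*u^2 + 336*u)/(560*u^2 - 864*u + 639)

E = 41/4; F = 3/4 + 7*u; G = 13/16 + (49/9)*u^2
Gamma^k_ij = (1/2) g^{kl} (d_i g_jl + d_j g_il - d_l g_ij), with g^inv = (1/(EG-F^2)) [[G, -F], [-F, E]]
first partials: E_u = 0, E_v = 0, F_u = 7, F_v = 0, G_u = (98/9)*u, G_v = 0
D = EG - F^2 = 497/64 - (21/2)*u + (245/36)*u^2
expanded: Gamma^u_uu = (G E_u - 2F F_u + F E_v)/(2D), Gamma^u_uv = (G E_v - F G_u)/(2D), Gamma^u_vv = (2G F_v - G G_u - F G_v)/(2D), Gamma^v_uu = (2E F_u - E E_v - F E_u)/(2D), Gamma^v_uv = (E G_u - F E_v)/(2D), Gamma^v_vv = (E G_v - 2F F_v + F G_u)/(2D); substitute and cancel common factors


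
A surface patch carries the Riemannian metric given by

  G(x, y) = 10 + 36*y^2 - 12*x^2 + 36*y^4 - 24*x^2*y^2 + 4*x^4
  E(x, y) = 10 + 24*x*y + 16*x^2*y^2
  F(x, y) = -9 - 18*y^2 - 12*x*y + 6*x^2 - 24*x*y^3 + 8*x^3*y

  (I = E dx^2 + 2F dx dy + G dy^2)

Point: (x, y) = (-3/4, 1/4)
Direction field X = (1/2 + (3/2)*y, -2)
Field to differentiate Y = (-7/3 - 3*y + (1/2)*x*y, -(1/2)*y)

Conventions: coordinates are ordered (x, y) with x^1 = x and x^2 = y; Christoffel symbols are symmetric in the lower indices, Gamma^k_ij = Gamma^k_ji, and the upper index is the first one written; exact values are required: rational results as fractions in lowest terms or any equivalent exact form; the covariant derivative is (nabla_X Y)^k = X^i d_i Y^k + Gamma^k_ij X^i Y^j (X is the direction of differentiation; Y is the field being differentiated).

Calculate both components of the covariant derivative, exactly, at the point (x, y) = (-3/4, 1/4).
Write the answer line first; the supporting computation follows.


Answer: (nabla_X Y)^x = 26845/11392, (nabla_X Y)^y = 62689/11392

E = 97/16, F = -81/16, G = 97/16 at the point
E_x = 9/2, E_y = -27/2, F_x = -9, F_y = 0, G_x = 27/2, G_y = 27/2
EG - F^2 = 89/8;  g^inv = (8/89) * [[97/16, 81/16], [81/16, 97/16]]
first-kind symbols [ij,l] = (1/2)(d_i g_jl + d_j g_il - d_l g_ij): [xx,x] = E_x/2 = 9/4, [xx,y] = F_x - E_y/2 = -9/4, [xy,x] = E_y/2 = -27/4, [xy,y] = G_x/2 = 27/4, [yy,x] = F_y - G_x/2 = -27/4, [yy,y] = G_y/2 = 27/4
Gamma^x_ij = (G*[ij,x] - F*[ij,y])/(EG - F^2), Gamma^y_ij = (E*[ij,y] - F*[ij,x])/(EG - F^2)
Gamma_xxx = 18/89, Gamma_xxy = -54/89, Gamma_xyy = -54/89, Gamma_yxx = -18/89, Gamma_yxy = 54/89, Gamma_yyy = 54/89
X = (7/8, -2), Y = (-305/96, -1/8) at the point


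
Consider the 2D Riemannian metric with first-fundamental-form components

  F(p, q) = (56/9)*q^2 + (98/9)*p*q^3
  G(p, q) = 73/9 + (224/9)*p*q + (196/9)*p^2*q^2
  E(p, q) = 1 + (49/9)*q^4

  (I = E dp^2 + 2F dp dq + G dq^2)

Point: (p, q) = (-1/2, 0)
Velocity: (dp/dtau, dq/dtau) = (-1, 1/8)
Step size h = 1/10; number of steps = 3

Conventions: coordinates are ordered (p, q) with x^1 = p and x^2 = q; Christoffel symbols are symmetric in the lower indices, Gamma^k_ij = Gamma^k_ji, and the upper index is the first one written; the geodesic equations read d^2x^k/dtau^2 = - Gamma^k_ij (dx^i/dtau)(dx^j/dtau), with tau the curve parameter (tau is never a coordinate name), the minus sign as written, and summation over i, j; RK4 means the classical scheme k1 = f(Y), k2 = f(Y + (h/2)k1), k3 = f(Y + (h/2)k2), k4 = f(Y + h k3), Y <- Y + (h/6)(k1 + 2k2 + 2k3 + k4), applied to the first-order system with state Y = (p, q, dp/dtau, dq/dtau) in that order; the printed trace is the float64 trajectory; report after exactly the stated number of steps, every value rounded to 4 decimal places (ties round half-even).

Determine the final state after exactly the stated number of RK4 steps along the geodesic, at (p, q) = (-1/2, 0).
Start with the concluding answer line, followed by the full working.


Answer: p = -0.8000, q = 0.0384, dp/dtau = -1.0000, dq/dtau = 0.1323

f(Y) = (dp/dtau, dq/dtau, -Gamma^p_ij Y'^i Y'^j, -Gamma^q_ij Y'^i Y'^j) with the Gammas evaluated at the stage position; h = 0.100000; intermediate values shown to 6 dp
step 0: p = -0.5000, q = 0.0000, dp/dtau = -1.0000, dq/dtau = 0.1250
step 1:
  k1: at (p, q) = (-0.500000, 0.000000), (dp/dtau, dq/dtau) = (-1.000000, 0.125000); Gamma_ppp = 0.000000, Gamma_ppq = 0.000000, Gamma_pqq = 0.000000, Gamma_qpp = 0.000000, Gamma_qpq = 0.000000, Gamma_qqq = -0.767123; k1 = (-1.000000, 0.125000, 0.000000, 0.011986)
  k2: at (p, q) = (-0.550000, 0.006250), (dp/dtau, dq/dtau) = (-1.000000, 0.125599); Gamma_ppp = 0.000000, Gamma_ppq = 0.000000, Gamma_pqq = -0.000029, Gamma_qpp = 0.000000, Gamma_qpq = 0.009633, Gamma_qqq = -0.847674; k2 = (-1.000000, 0.125599, 0.000001, 0.015792)
  k3: at (p, q) = (-0.550000, 0.006280), (dp/dtau, dq/dtau) = (-1.000000, 0.125790); Gamma_ppp = 0.000000, Gamma_ppq = 0.000000, Gamma_pqq = -0.000029, Gamma_qpp = 0.000000, Gamma_qpq = 0.009679, Gamma_qqq = -0.847692; k3 = (-1.000000, 0.125790, 0.000001, 0.015848)
  k4: at (p, q) = (-0.600000, 0.012579), (dp/dtau, dq/dtau) = (-1.000000, 0.126585); Gamma_ppp = 0.000000, Gamma_ppq = 0.000003, Gamma_pqq = -0.000130, Gamma_qpp = 0.000000, Gamma_qpq = 0.019493, Gamma_qqq = -0.929780; k4 = (-1.000000, 0.126585, 0.000003, 0.019834)
  Y <- Y + (h/6)(k1 + 2k2 + 2k3 + k4): p = -0.6000, q = 0.0126, dp/dtau = -1.0000, dq/dtau = 0.1266
step 2:
  k1: at (p, q) = (-0.600000, 0.012573), (dp/dtau, dq/dtau) = (-1.000000, 0.126585); Gamma_ppp = 0.000000, Gamma_ppq = 0.000003, Gamma_pqq = -0.000130, Gamma_qpp = 0.000000, Gamma_qpq = 0.019483, Gamma_qqq = -0.929775; k1 = (-1.000000, 0.126585, 0.000003, 0.019831)
  k2: at (p, q) = (-0.650000, 0.018902), (dp/dtau, dq/dtau) = (-1.000000, 0.127577); Gamma_ppp = 0.000000, Gamma_ppq = 0.000009, Gamma_pqq = -0.000324, Gamma_qpp = 0.000000, Gamma_qpq = 0.029476, Gamma_qqq = -1.013621; k2 = (-1.000000, 0.127577, 0.000008, 0.024018)
  k3: at (p, q) = (-0.650000, 0.018952), (dp/dtau, dq/dtau) = (-1.000000, 0.127786); Gamma_ppp = 0.000000, Gamma_ppq = 0.000009, Gamma_pqq = -0.000326, Gamma_qpp = 0.000000, Gamma_qpq = 0.029555, Gamma_qqq = -1.013665; k3 = (-1.000000, 0.127786, 0.000008, 0.024106)
  k4: at (p, q) = (-0.700000, 0.025351), (dp/dtau, dq/dtau) = (-0.999999, 0.128996); Gamma_ppp = 0.000000, Gamma_ppq = 0.000023, Gamma_pqq = -0.000638, Gamma_qpp = 0.000000, Gamma_qpq = 0.039822, Gamma_qqq = -1.099565; k4 = (-0.999999, 0.128996, 0.000017, 0.028570)
  Y <- Y + (h/6)(k1 + 2k2 + 2k3 + k4): p = -0.7000, q = 0.0253, dp/dtau = -1.0000, dq/dtau = 0.1290
step 3:
  k1: at (p, q) = (-0.700000, 0.025344), (dp/dtau, dq/dtau) = (-0.999999, 0.128996); Gamma_ppp = 0.000000, Gamma_ppq = 0.000023, Gamma_pqq = -0.000638, Gamma_qpp = 0.000000, Gamma_qpq = 0.039811, Gamma_qqq = -1.099558; k1 = (-0.999999, 0.128996, 0.000017, 0.028567)
  k2: at (p, q) = (-0.750000, 0.031794), (dp/dtau, dq/dtau) = (-0.999998, 0.130424); Gamma_ppp = 0.000000, Gamma_ppq = 0.000046, Gamma_pqq = -0.001096, Gamma_qpp = 0.000000, Gamma_qpq = 0.050352, Gamma_qqq = -1.187762; k2 = (-0.999998, 0.130424, 0.000031, 0.033339)
  k3: at (p, q) = (-0.750000, 0.031866), (dp/dtau, dq/dtau) = (-0.999998, 0.130663); Gamma_ppp = 0.000000, Gamma_ppq = 0.000047, Gamma_pqq = -0.001101, Gamma_qpp = 0.000000, Gamma_qpq = 0.050469, Gamma_qqq = -1.187847; k3 = (-0.999998, 0.130663, 0.000031, 0.033469)
  k4: at (p, q) = (-0.800000, 0.038411), (dp/dtau, dq/dtau) = (-0.999996, 0.132343); Gamma_ppp = 0.000000, Gamma_ppq = 0.000084, Gamma_pqq = -0.001745, Gamma_qpp = 0.000000, Gamma_qpq = 0.061396, Gamma_qqq = -1.278721; k4 = (-0.999996, 0.132343, 0.000053, 0.038647)
  Y <- Y + (h/6)(k1 + 2k2 + 2k3 + k4): p = -0.8000, q = 0.0384, dp/dtau = -1.0000, dq/dtau = 0.1323
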